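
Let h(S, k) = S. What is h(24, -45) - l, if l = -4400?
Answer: 4424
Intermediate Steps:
h(24, -45) - l = 24 - 1*(-4400) = 24 + 4400 = 4424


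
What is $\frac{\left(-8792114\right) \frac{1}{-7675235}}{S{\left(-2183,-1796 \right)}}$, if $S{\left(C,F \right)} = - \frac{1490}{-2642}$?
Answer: $\frac{11614382594}{5718050075} \approx 2.0312$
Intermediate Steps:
$S{\left(C,F \right)} = \frac{745}{1321}$ ($S{\left(C,F \right)} = \left(-1490\right) \left(- \frac{1}{2642}\right) = \frac{745}{1321}$)
$\frac{\left(-8792114\right) \frac{1}{-7675235}}{S{\left(-2183,-1796 \right)}} = \frac{\left(-8792114\right) \frac{1}{-7675235}}{\frac{745}{1321}} = \left(-8792114\right) \left(- \frac{1}{7675235}\right) \frac{1321}{745} = \frac{8792114}{7675235} \cdot \frac{1321}{745} = \frac{11614382594}{5718050075}$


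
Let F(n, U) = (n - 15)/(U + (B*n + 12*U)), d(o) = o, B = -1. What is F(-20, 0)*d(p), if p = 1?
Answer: -7/4 ≈ -1.7500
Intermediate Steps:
F(n, U) = (-15 + n)/(-n + 13*U) (F(n, U) = (n - 15)/(U + (-n + 12*U)) = (-15 + n)/(-n + 13*U))
F(-20, 0)*d(p) = ((-15 - 20)/(-1*(-20) + 13*0))*1 = (-35/(20 + 0))*1 = (-35/20)*1 = ((1/20)*(-35))*1 = -7/4*1 = -7/4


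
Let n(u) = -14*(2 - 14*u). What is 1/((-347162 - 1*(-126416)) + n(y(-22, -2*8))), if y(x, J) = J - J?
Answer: -1/220774 ≈ -4.5295e-6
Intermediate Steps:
y(x, J) = 0
n(u) = -28 + 196*u
1/((-347162 - 1*(-126416)) + n(y(-22, -2*8))) = 1/((-347162 - 1*(-126416)) + (-28 + 196*0)) = 1/((-347162 + 126416) + (-28 + 0)) = 1/(-220746 - 28) = 1/(-220774) = -1/220774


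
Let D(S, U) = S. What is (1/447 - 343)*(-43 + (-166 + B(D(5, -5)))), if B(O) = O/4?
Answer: 10617410/149 ≈ 71258.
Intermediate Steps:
B(O) = O/4 (B(O) = O*(¼) = O/4)
(1/447 - 343)*(-43 + (-166 + B(D(5, -5)))) = (1/447 - 343)*(-43 + (-166 + (¼)*5)) = (1/447 - 343)*(-43 + (-166 + 5/4)) = -153320*(-43 - 659/4)/447 = -153320/447*(-831/4) = 10617410/149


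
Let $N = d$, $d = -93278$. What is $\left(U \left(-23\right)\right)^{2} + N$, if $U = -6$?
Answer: $-74234$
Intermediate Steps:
$N = -93278$
$\left(U \left(-23\right)\right)^{2} + N = \left(\left(-6\right) \left(-23\right)\right)^{2} - 93278 = 138^{2} - 93278 = 19044 - 93278 = -74234$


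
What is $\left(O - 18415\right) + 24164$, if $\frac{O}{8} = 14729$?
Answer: $123581$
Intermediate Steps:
$O = 117832$ ($O = 8 \cdot 14729 = 117832$)
$\left(O - 18415\right) + 24164 = \left(117832 - 18415\right) + 24164 = 99417 + 24164 = 123581$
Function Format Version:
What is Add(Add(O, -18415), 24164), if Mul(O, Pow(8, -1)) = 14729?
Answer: 123581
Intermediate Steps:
O = 117832 (O = Mul(8, 14729) = 117832)
Add(Add(O, -18415), 24164) = Add(Add(117832, -18415), 24164) = Add(99417, 24164) = 123581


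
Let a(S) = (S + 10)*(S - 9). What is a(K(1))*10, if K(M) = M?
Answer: -880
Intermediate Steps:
a(S) = (-9 + S)*(10 + S) (a(S) = (10 + S)*(-9 + S) = (-9 + S)*(10 + S))
a(K(1))*10 = (-90 + 1 + 1²)*10 = (-90 + 1 + 1)*10 = -88*10 = -880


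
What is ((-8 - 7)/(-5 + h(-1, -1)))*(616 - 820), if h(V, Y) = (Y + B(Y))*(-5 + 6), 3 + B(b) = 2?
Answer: -3060/7 ≈ -437.14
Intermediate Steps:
B(b) = -1 (B(b) = -3 + 2 = -1)
h(V, Y) = -1 + Y (h(V, Y) = (Y - 1)*(-5 + 6) = (-1 + Y)*1 = -1 + Y)
((-8 - 7)/(-5 + h(-1, -1)))*(616 - 820) = ((-8 - 7)/(-5 + (-1 - 1)))*(616 - 820) = -15/(-5 - 2)*(-204) = -15/(-7)*(-204) = -15*(-⅐)*(-204) = (15/7)*(-204) = -3060/7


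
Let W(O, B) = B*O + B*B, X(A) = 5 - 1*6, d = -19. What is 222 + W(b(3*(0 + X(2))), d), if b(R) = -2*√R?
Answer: 583 + 38*I*√3 ≈ 583.0 + 65.818*I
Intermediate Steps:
X(A) = -1 (X(A) = 5 - 6 = -1)
W(O, B) = B² + B*O (W(O, B) = B*O + B² = B² + B*O)
222 + W(b(3*(0 + X(2))), d) = 222 - 19*(-19 - 2*√3*√(0 - 1)) = 222 - 19*(-19 - 2*I*√3) = 222 + (361 + 38*I*√3) = 583 + 38*I*√3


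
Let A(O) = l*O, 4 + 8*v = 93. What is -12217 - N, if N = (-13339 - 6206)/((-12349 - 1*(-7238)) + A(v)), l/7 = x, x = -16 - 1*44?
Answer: -239089129/19567 ≈ -12219.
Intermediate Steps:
v = 89/8 (v = -1/2 + (1/8)*93 = -1/2 + 93/8 = 89/8 ≈ 11.125)
x = -60 (x = -16 - 44 = -60)
l = -420 (l = 7*(-60) = -420)
A(O) = -420*O
N = 39090/19567 (N = (-13339 - 6206)/((-12349 - 1*(-7238)) - 420*89/8) = -19545/((-12349 + 7238) - 9345/2) = -19545/(-5111 - 9345/2) = -19545/(-19567/2) = -19545*(-2/19567) = 39090/19567 ≈ 1.9978)
-12217 - N = -12217 - 1*39090/19567 = -12217 - 39090/19567 = -239089129/19567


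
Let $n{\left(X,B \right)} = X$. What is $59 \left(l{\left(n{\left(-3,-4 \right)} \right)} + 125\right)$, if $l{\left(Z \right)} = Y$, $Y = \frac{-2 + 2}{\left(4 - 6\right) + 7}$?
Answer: $7375$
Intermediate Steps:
$Y = 0$ ($Y = \frac{0}{\left(4 - 6\right) + 7} = \frac{0}{-2 + 7} = \frac{0}{5} = 0 \cdot \frac{1}{5} = 0$)
$l{\left(Z \right)} = 0$
$59 \left(l{\left(n{\left(-3,-4 \right)} \right)} + 125\right) = 59 \left(0 + 125\right) = 59 \cdot 125 = 7375$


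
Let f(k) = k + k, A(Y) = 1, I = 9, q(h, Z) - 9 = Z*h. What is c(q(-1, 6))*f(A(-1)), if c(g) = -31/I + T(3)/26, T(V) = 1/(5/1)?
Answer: -4021/585 ≈ -6.8735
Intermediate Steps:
q(h, Z) = 9 + Z*h
T(V) = ⅕ (T(V) = 1/(5*1) = 1/5 = ⅕)
c(g) = -4021/1170 (c(g) = -31/9 + (⅕)/26 = -31*⅑ + (⅕)*(1/26) = -31/9 + 1/130 = -4021/1170)
f(k) = 2*k
c(q(-1, 6))*f(A(-1)) = -4021/585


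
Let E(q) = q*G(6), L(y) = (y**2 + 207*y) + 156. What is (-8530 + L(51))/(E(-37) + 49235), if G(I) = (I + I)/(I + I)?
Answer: 2392/24599 ≈ 0.097240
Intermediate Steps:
G(I) = 1 (G(I) = (2*I)/((2*I)) = (2*I)*(1/(2*I)) = 1)
L(y) = 156 + y**2 + 207*y
E(q) = q (E(q) = q*1 = q)
(-8530 + L(51))/(E(-37) + 49235) = (-8530 + (156 + 51**2 + 207*51))/(-37 + 49235) = (-8530 + (156 + 2601 + 10557))/49198 = (-8530 + 13314)*(1/49198) = 4784*(1/49198) = 2392/24599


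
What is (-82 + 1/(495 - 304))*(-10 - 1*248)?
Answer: 4040538/191 ≈ 21155.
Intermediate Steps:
(-82 + 1/(495 - 304))*(-10 - 1*248) = (-82 + 1/191)*(-10 - 248) = (-82 + 1/191)*(-258) = -15661/191*(-258) = 4040538/191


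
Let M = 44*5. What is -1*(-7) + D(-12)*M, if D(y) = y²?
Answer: 31687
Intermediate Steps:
M = 220
-1*(-7) + D(-12)*M = -1*(-7) + (-12)²*220 = 7 + 144*220 = 7 + 31680 = 31687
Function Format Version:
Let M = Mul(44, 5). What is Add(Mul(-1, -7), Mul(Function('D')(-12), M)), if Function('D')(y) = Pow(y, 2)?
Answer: 31687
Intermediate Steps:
M = 220
Add(Mul(-1, -7), Mul(Function('D')(-12), M)) = Add(Mul(-1, -7), Mul(Pow(-12, 2), 220)) = Add(7, Mul(144, 220)) = Add(7, 31680) = 31687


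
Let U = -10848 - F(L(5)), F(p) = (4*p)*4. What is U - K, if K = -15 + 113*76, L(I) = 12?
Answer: -19613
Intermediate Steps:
F(p) = 16*p
K = 8573 (K = -15 + 8588 = 8573)
U = -11040 (U = -10848 - 16*12 = -10848 - 1*192 = -10848 - 192 = -11040)
U - K = -11040 - 1*8573 = -11040 - 8573 = -19613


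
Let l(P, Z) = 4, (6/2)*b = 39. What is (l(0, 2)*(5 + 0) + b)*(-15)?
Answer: -495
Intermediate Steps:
b = 13 (b = (⅓)*39 = 13)
(l(0, 2)*(5 + 0) + b)*(-15) = (4*(5 + 0) + 13)*(-15) = (4*5 + 13)*(-15) = (20 + 13)*(-15) = 33*(-15) = -495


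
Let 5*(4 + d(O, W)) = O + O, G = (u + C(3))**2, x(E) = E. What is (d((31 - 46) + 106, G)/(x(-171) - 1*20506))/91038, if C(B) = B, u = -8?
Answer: -27/1568660605 ≈ -1.7212e-8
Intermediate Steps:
G = 25 (G = (-8 + 3)**2 = (-5)**2 = 25)
d(O, W) = -4 + 2*O/5 (d(O, W) = -4 + (O + O)/5 = -4 + (2*O)/5 = -4 + 2*O/5)
(d((31 - 46) + 106, G)/(x(-171) - 1*20506))/91038 = ((-4 + 2*((31 - 46) + 106)/5)/(-171 - 1*20506))/91038 = ((-4 + 2*(-15 + 106)/5)/(-171 - 20506))*(1/91038) = ((-4 + (2/5)*91)/(-20677))*(1/91038) = ((-4 + 182/5)*(-1/20677))*(1/91038) = ((162/5)*(-1/20677))*(1/91038) = -162/103385*1/91038 = -27/1568660605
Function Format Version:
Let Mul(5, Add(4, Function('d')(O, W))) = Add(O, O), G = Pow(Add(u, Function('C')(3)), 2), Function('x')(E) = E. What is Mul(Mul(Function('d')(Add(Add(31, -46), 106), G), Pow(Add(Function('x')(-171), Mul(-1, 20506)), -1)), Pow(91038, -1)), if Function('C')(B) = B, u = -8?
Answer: Rational(-27, 1568660605) ≈ -1.7212e-8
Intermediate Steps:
G = 25 (G = Pow(Add(-8, 3), 2) = Pow(-5, 2) = 25)
Function('d')(O, W) = Add(-4, Mul(Rational(2, 5), O)) (Function('d')(O, W) = Add(-4, Mul(Rational(1, 5), Add(O, O))) = Add(-4, Mul(Rational(1, 5), Mul(2, O))) = Add(-4, Mul(Rational(2, 5), O)))
Mul(Mul(Function('d')(Add(Add(31, -46), 106), G), Pow(Add(Function('x')(-171), Mul(-1, 20506)), -1)), Pow(91038, -1)) = Mul(Mul(Add(-4, Mul(Rational(2, 5), Add(Add(31, -46), 106))), Pow(Add(-171, Mul(-1, 20506)), -1)), Pow(91038, -1)) = Mul(Mul(Add(-4, Mul(Rational(2, 5), Add(-15, 106))), Pow(Add(-171, -20506), -1)), Rational(1, 91038)) = Mul(Mul(Add(-4, Mul(Rational(2, 5), 91)), Pow(-20677, -1)), Rational(1, 91038)) = Mul(Mul(Add(-4, Rational(182, 5)), Rational(-1, 20677)), Rational(1, 91038)) = Mul(Mul(Rational(162, 5), Rational(-1, 20677)), Rational(1, 91038)) = Mul(Rational(-162, 103385), Rational(1, 91038)) = Rational(-27, 1568660605)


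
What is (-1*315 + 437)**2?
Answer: 14884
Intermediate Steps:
(-1*315 + 437)**2 = (-315 + 437)**2 = 122**2 = 14884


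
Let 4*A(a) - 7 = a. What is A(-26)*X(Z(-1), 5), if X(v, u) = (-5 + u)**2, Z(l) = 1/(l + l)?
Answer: 0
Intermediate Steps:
Z(l) = 1/(2*l)
A(a) = 7/4 + a/4
A(-26)*X(Z(-1), 5) = (7/4 + (1/4)*(-26))*(-5 + 5)**2 = (7/4 - 13/2)*0**2 = -19/4*0 = 0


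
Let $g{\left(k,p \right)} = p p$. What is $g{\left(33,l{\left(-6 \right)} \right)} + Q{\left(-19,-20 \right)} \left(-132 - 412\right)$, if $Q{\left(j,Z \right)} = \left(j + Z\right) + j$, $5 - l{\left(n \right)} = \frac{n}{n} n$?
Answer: $31673$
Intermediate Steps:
$l{\left(n \right)} = 5 - n$ ($l{\left(n \right)} = 5 - \frac{n}{n} n = 5 - 1 n = 5 - n$)
$g{\left(k,p \right)} = p^{2}$
$Q{\left(j,Z \right)} = Z + 2 j$ ($Q{\left(j,Z \right)} = \left(Z + j\right) + j = Z + 2 j$)
$g{\left(33,l{\left(-6 \right)} \right)} + Q{\left(-19,-20 \right)} \left(-132 - 412\right) = \left(5 - -6\right)^{2} + \left(-20 + 2 \left(-19\right)\right) \left(-132 - 412\right) = \left(5 + 6\right)^{2} + \left(-20 - 38\right) \left(-132 - 412\right) = 11^{2} - -31552 = 121 + 31552 = 31673$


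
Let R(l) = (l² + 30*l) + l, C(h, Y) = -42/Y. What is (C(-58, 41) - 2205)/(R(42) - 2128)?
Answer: -12921/5494 ≈ -2.3518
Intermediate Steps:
R(l) = l² + 31*l
(C(-58, 41) - 2205)/(R(42) - 2128) = (-42/41 - 2205)/(42*(31 + 42) - 2128) = (-42*1/41 - 2205)/(42*73 - 2128) = (-42/41 - 2205)/(3066 - 2128) = -90447/41/938 = -90447/41*1/938 = -12921/5494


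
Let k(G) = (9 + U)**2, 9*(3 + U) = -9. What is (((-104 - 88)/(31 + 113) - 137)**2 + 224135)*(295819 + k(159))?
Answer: 647732687360/9 ≈ 7.1970e+10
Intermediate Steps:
U = -4 (U = -3 + (1/9)*(-9) = -3 - 1 = -4)
k(G) = 25 (k(G) = (9 - 4)**2 = 5**2 = 25)
(((-104 - 88)/(31 + 113) - 137)**2 + 224135)*(295819 + k(159)) = (((-104 - 88)/(31 + 113) - 137)**2 + 224135)*(295819 + 25) = ((-192/144 - 137)**2 + 224135)*295844 = ((-192*1/144 - 137)**2 + 224135)*295844 = ((-4/3 - 137)**2 + 224135)*295844 = ((-415/3)**2 + 224135)*295844 = (172225/9 + 224135)*295844 = (2189440/9)*295844 = 647732687360/9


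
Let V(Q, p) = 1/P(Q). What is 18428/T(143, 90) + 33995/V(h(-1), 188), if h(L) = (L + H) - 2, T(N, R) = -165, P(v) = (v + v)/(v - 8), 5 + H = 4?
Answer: 3721022/165 ≈ 22552.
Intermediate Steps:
H = -1 (H = -5 + 4 = -1)
P(v) = 2*v/(-8 + v) (P(v) = (2*v)/(-8 + v) = 2*v/(-8 + v))
h(L) = -3 + L (h(L) = (L - 1) - 2 = (-1 + L) - 2 = -3 + L)
V(Q, p) = (-8 + Q)/(2*Q) (V(Q, p) = 1/(2*Q/(-8 + Q)) = (-8 + Q)/(2*Q))
18428/T(143, 90) + 33995/V(h(-1), 188) = 18428/(-165) + 33995/(((-8 + (-3 - 1))/(2*(-3 - 1)))) = 18428*(-1/165) + 33995/(((½)*(-8 - 4)/(-4))) = -18428/165 + 33995/(((½)*(-¼)*(-12))) = -18428/165 + 33995/(3/2) = -18428/165 + 33995*(⅔) = -18428/165 + 67990/3 = 3721022/165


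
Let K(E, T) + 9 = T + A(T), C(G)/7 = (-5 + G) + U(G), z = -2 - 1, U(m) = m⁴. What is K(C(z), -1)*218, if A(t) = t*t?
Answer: -1962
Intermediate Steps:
z = -3
C(G) = -35 + 7*G + 7*G⁴ (C(G) = 7*((-5 + G) + G⁴) = 7*(-5 + G + G⁴) = -35 + 7*G + 7*G⁴)
A(t) = t²
K(E, T) = -9 + T + T² (K(E, T) = -9 + (T + T²) = -9 + T + T²)
K(C(z), -1)*218 = (-9 - 1 + (-1)²)*218 = (-9 - 1 + 1)*218 = -9*218 = -1962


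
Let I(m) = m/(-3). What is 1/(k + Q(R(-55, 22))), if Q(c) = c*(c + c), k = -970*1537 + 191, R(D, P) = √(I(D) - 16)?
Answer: -3/4472083 ≈ -6.7083e-7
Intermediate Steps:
I(m) = -m/3 (I(m) = m*(-⅓) = -m/3)
R(D, P) = √(-16 - D/3) (R(D, P) = √(-D/3 - 16) = √(-16 - D/3))
k = -1490699 (k = -1490890 + 191 = -1490699)
Q(c) = 2*c² (Q(c) = c*(2*c) = 2*c²)
1/(k + Q(R(-55, 22))) = 1/(-1490699 + 2*(√(-144 - 3*(-55))/3)²) = 1/(-1490699 + 2*(√(-144 + 165)/3)²) = 1/(-1490699 + 2*(√21/3)²) = 1/(-1490699 + 2*(7/3)) = 1/(-1490699 + 14/3) = 1/(-4472083/3) = -3/4472083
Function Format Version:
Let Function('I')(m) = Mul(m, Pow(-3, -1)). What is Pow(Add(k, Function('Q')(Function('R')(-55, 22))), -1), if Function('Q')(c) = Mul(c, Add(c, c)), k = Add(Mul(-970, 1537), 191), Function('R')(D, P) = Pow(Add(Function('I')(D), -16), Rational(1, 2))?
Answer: Rational(-3, 4472083) ≈ -6.7083e-7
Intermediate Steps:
Function('I')(m) = Mul(Rational(-1, 3), m) (Function('I')(m) = Mul(m, Rational(-1, 3)) = Mul(Rational(-1, 3), m))
Function('R')(D, P) = Pow(Add(-16, Mul(Rational(-1, 3), D)), Rational(1, 2)) (Function('R')(D, P) = Pow(Add(Mul(Rational(-1, 3), D), -16), Rational(1, 2)) = Pow(Add(-16, Mul(Rational(-1, 3), D)), Rational(1, 2)))
k = -1490699 (k = Add(-1490890, 191) = -1490699)
Function('Q')(c) = Mul(2, Pow(c, 2)) (Function('Q')(c) = Mul(c, Mul(2, c)) = Mul(2, Pow(c, 2)))
Pow(Add(k, Function('Q')(Function('R')(-55, 22))), -1) = Pow(Add(-1490699, Mul(2, Pow(Mul(Rational(1, 3), Pow(Add(-144, Mul(-3, -55)), Rational(1, 2))), 2))), -1) = Pow(Add(-1490699, Mul(2, Pow(Mul(Rational(1, 3), Pow(Add(-144, 165), Rational(1, 2))), 2))), -1) = Pow(Add(-1490699, Mul(2, Pow(Mul(Rational(1, 3), Pow(21, Rational(1, 2))), 2))), -1) = Pow(Add(-1490699, Mul(2, Rational(7, 3))), -1) = Pow(Add(-1490699, Rational(14, 3)), -1) = Pow(Rational(-4472083, 3), -1) = Rational(-3, 4472083)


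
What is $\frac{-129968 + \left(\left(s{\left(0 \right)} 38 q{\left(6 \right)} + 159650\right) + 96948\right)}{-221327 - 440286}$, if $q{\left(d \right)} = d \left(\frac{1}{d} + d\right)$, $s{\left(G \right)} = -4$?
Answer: $- \frac{121006}{661613} \approx -0.1829$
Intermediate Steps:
$q{\left(d \right)} = d \left(d + \frac{1}{d}\right)$
$\frac{-129968 + \left(\left(s{\left(0 \right)} 38 q{\left(6 \right)} + 159650\right) + 96948\right)}{-221327 - 440286} = \frac{-129968 + \left(\left(\left(-4\right) 38 \left(1 + 6^{2}\right) + 159650\right) + 96948\right)}{-221327 - 440286} = \frac{-129968 + \left(\left(- 152 \left(1 + 36\right) + 159650\right) + 96948\right)}{-661613} = \left(-129968 + \left(\left(\left(-152\right) 37 + 159650\right) + 96948\right)\right) \left(- \frac{1}{661613}\right) = \left(-129968 + \left(\left(-5624 + 159650\right) + 96948\right)\right) \left(- \frac{1}{661613}\right) = \left(-129968 + \left(154026 + 96948\right)\right) \left(- \frac{1}{661613}\right) = \left(-129968 + 250974\right) \left(- \frac{1}{661613}\right) = 121006 \left(- \frac{1}{661613}\right) = - \frac{121006}{661613}$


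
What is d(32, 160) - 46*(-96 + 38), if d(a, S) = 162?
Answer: 2830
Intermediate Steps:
d(32, 160) - 46*(-96 + 38) = 162 - 46*(-96 + 38) = 162 - 46*(-58) = 162 + 2668 = 2830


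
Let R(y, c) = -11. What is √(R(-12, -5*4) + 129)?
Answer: √118 ≈ 10.863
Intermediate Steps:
√(R(-12, -5*4) + 129) = √(-11 + 129) = √118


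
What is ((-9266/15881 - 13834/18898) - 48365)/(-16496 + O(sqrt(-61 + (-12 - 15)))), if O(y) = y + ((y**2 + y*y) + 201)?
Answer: 119543692531652116/40710250058056601 + 14515656915992*I*sqrt(22)/40710250058056601 ≈ 2.9365 + 0.0016724*I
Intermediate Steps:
O(y) = 201 + y + 2*y**2 (O(y) = y + ((y**2 + y**2) + 201) = y + (2*y**2 + 201) = y + (201 + 2*y**2) = 201 + y + 2*y**2)
((-9266/15881 - 13834/18898) - 48365)/(-16496 + O(sqrt(-61 + (-12 - 15)))) = ((-9266/15881 - 13834/18898) - 48365)/(-16496 + (201 + sqrt(-61 + (-12 - 15)) + 2*(sqrt(-61 + (-12 - 15)))**2)) = ((-9266*1/15881 - 13834*1/18898) - 48365)/(-16496 + (201 + sqrt(-61 - 27) + 2*(sqrt(-61 - 27))**2)) = ((-9266/15881 - 6917/9449) - 48365)/(-16496 + (201 + sqrt(-88) + 2*(sqrt(-88))**2)) = (-197403311/150059569 - 48365)/(-16496 + (201 + 2*I*sqrt(22) + 2*(2*I*sqrt(22))**2)) = -7257828457996/(150059569*(-16496 + (201 + 2*I*sqrt(22) + 2*(-88)))) = -7257828457996/(150059569*(-16496 + (201 + 2*I*sqrt(22) - 176))) = -7257828457996/(150059569*(-16496 + (25 + 2*I*sqrt(22)))) = -7257828457996/(150059569*(-16471 + 2*I*sqrt(22)))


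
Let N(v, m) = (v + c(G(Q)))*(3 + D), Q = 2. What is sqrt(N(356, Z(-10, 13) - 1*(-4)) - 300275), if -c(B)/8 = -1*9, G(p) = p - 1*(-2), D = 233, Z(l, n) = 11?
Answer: I*sqrt(199267) ≈ 446.39*I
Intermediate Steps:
G(p) = 2 + p (G(p) = p + 2 = 2 + p)
c(B) = 72 (c(B) = -(-8)*9 = -8*(-9) = 72)
N(v, m) = 16992 + 236*v (N(v, m) = (v + 72)*(3 + 233) = (72 + v)*236 = 16992 + 236*v)
sqrt(N(356, Z(-10, 13) - 1*(-4)) - 300275) = sqrt((16992 + 236*356) - 300275) = sqrt((16992 + 84016) - 300275) = sqrt(101008 - 300275) = sqrt(-199267) = I*sqrt(199267)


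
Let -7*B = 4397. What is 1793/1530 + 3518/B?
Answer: -29793959/6727410 ≈ -4.4287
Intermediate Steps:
B = -4397/7 (B = -1/7*4397 = -4397/7 ≈ -628.14)
1793/1530 + 3518/B = 1793/1530 + 3518/(-4397/7) = 1793*(1/1530) + 3518*(-7/4397) = 1793/1530 - 24626/4397 = -29793959/6727410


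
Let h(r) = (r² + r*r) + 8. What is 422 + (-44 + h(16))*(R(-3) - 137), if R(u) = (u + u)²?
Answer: -47654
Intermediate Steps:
R(u) = 4*u² (R(u) = (2*u)² = 4*u²)
h(r) = 8 + 2*r² (h(r) = (r² + r²) + 8 = 2*r² + 8 = 8 + 2*r²)
422 + (-44 + h(16))*(R(-3) - 137) = 422 + (-44 + (8 + 2*16²))*(4*(-3)² - 137) = 422 + (-44 + (8 + 2*256))*(4*9 - 137) = 422 + (-44 + (8 + 512))*(36 - 137) = 422 + (-44 + 520)*(-101) = 422 + 476*(-101) = 422 - 48076 = -47654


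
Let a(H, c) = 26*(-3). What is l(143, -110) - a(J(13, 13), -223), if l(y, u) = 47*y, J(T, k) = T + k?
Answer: 6799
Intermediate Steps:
a(H, c) = -78
l(143, -110) - a(J(13, 13), -223) = 47*143 - 1*(-78) = 6721 + 78 = 6799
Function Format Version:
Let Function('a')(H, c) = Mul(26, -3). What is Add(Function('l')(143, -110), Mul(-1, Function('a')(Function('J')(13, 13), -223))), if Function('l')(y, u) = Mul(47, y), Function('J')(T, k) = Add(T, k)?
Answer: 6799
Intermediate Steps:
Function('a')(H, c) = -78
Add(Function('l')(143, -110), Mul(-1, Function('a')(Function('J')(13, 13), -223))) = Add(Mul(47, 143), Mul(-1, -78)) = Add(6721, 78) = 6799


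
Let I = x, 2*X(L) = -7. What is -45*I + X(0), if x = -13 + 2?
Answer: 983/2 ≈ 491.50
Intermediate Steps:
X(L) = -7/2 (X(L) = (½)*(-7) = -7/2)
x = -11
I = -11
-45*I + X(0) = -45*(-11) - 7/2 = 495 - 7/2 = 983/2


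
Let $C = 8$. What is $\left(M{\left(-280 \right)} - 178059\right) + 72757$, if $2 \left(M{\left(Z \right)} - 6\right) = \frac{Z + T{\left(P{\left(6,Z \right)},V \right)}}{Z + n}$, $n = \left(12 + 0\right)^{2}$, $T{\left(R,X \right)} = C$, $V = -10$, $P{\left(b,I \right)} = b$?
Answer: $-105295$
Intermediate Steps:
$T{\left(R,X \right)} = 8$
$n = 144$ ($n = 12^{2} = 144$)
$M{\left(Z \right)} = 6 + \frac{8 + Z}{2 \left(144 + Z\right)}$ ($M{\left(Z \right)} = 6 + \frac{\left(Z + 8\right) \frac{1}{Z + 144}}{2} = 6 + \frac{\left(8 + Z\right) \frac{1}{144 + Z}}{2} = 6 + \frac{\frac{1}{144 + Z} \left(8 + Z\right)}{2} = 6 + \frac{8 + Z}{2 \left(144 + Z\right)}$)
$\left(M{\left(-280 \right)} - 178059\right) + 72757 = \left(\frac{1736 + 13 \left(-280\right)}{2 \left(144 - 280\right)} - 178059\right) + 72757 = \left(\frac{1736 - 3640}{2 \left(-136\right)} - 178059\right) + 72757 = \left(\frac{1}{2} \left(- \frac{1}{136}\right) \left(-1904\right) - 178059\right) + 72757 = \left(7 - 178059\right) + 72757 = -178052 + 72757 = -105295$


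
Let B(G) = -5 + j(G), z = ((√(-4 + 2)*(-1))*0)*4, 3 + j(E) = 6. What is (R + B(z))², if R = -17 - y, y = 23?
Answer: 1764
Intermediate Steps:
j(E) = 3 (j(E) = -3 + 6 = 3)
z = 0 (z = ((√(-2)*(-1))*0)*4 = (((I*√2)*(-1))*0)*4 = (-I*√2*0)*4 = 0*4 = 0)
R = -40 (R = -17 - 1*23 = -17 - 23 = -40)
B(G) = -2 (B(G) = -5 + 3 = -2)
(R + B(z))² = (-40 - 2)² = (-42)² = 1764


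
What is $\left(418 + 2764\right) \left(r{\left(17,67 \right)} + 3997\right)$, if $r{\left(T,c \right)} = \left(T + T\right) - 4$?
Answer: $12813914$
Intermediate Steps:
$r{\left(T,c \right)} = -4 + 2 T$ ($r{\left(T,c \right)} = 2 T - 4 = -4 + 2 T$)
$\left(418 + 2764\right) \left(r{\left(17,67 \right)} + 3997\right) = \left(418 + 2764\right) \left(\left(-4 + 2 \cdot 17\right) + 3997\right) = 3182 \left(\left(-4 + 34\right) + 3997\right) = 3182 \left(30 + 3997\right) = 3182 \cdot 4027 = 12813914$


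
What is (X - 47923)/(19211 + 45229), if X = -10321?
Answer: -14561/16110 ≈ -0.90385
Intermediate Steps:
(X - 47923)/(19211 + 45229) = (-10321 - 47923)/(19211 + 45229) = -58244/64440 = -58244*1/64440 = -14561/16110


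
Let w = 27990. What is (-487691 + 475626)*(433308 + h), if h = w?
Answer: -5565560370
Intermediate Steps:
h = 27990
(-487691 + 475626)*(433308 + h) = (-487691 + 475626)*(433308 + 27990) = -12065*461298 = -5565560370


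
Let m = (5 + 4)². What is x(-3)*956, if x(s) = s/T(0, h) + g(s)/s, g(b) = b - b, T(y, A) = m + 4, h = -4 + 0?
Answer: -2868/85 ≈ -33.741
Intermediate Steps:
m = 81 (m = 9² = 81)
h = -4
T(y, A) = 85 (T(y, A) = 81 + 4 = 85)
g(b) = 0
x(s) = s/85 (x(s) = s/85 + 0/s = s*(1/85) + 0 = s/85 + 0 = s/85)
x(-3)*956 = ((1/85)*(-3))*956 = -3/85*956 = -2868/85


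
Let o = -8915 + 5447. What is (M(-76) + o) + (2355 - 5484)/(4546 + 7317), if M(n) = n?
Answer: -42045601/11863 ≈ -3544.3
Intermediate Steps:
o = -3468
(M(-76) + o) + (2355 - 5484)/(4546 + 7317) = (-76 - 3468) + (2355 - 5484)/(4546 + 7317) = -3544 - 3129/11863 = -42045601/11863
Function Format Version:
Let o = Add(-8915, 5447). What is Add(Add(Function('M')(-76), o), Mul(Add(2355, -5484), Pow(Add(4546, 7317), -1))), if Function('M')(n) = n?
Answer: Rational(-42045601, 11863) ≈ -3544.3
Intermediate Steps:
o = -3468
Add(Add(Function('M')(-76), o), Mul(Add(2355, -5484), Pow(Add(4546, 7317), -1))) = Add(Add(-76, -3468), Mul(Add(2355, -5484), Pow(Add(4546, 7317), -1))) = Add(-3544, Mul(-3129, Pow(11863, -1))) = Add(-3544, Mul(-3129, Rational(1, 11863))) = Add(-3544, Rational(-3129, 11863)) = Rational(-42045601, 11863)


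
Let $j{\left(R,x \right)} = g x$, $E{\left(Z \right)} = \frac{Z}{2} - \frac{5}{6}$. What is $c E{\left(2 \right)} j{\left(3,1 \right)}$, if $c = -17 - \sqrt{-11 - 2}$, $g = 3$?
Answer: $- \frac{17}{2} - \frac{i \sqrt{13}}{2} \approx -8.5 - 1.8028 i$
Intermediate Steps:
$E{\left(Z \right)} = - \frac{5}{6} + \frac{Z}{2}$ ($E{\left(Z \right)} = Z \frac{1}{2} - \frac{5}{6} = \frac{Z}{2} - \frac{5}{6} = - \frac{5}{6} + \frac{Z}{2}$)
$j{\left(R,x \right)} = 3 x$
$c = -17 - i \sqrt{13}$ ($c = -17 - \sqrt{-13} = -17 - i \sqrt{13} \approx -17.0 - 3.6056 i$)
$c E{\left(2 \right)} j{\left(3,1 \right)} = \left(-17 - i \sqrt{13}\right) \left(- \frac{5}{6} + \frac{1}{2} \cdot 2\right) 3 \cdot 1 = \left(-17 - i \sqrt{13}\right) \left(- \frac{5}{6} + 1\right) 3 = \left(-17 - i \sqrt{13}\right) \frac{1}{6} \cdot 3 = \left(- \frac{17}{6} - \frac{i \sqrt{13}}{6}\right) 3 = - \frac{17}{2} - \frac{i \sqrt{13}}{2}$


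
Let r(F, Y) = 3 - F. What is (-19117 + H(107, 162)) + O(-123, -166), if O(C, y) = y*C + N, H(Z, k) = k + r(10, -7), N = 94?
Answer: 1550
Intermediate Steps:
H(Z, k) = -7 + k (H(Z, k) = k + (3 - 1*10) = k + (3 - 10) = k - 7 = -7 + k)
O(C, y) = 94 + C*y (O(C, y) = y*C + 94 = C*y + 94 = 94 + C*y)
(-19117 + H(107, 162)) + O(-123, -166) = (-19117 + (-7 + 162)) + (94 - 123*(-166)) = (-19117 + 155) + (94 + 20418) = -18962 + 20512 = 1550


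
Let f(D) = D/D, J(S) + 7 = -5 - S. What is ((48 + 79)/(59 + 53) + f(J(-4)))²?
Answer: 57121/12544 ≈ 4.5536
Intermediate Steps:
J(S) = -12 - S (J(S) = -7 + (-5 - S) = -12 - S)
f(D) = 1
((48 + 79)/(59 + 53) + f(J(-4)))² = ((48 + 79)/(59 + 53) + 1)² = (127/112 + 1)² = (239/112)² = 57121/12544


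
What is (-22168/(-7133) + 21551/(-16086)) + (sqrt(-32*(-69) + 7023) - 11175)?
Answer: -183147528355/16391634 + sqrt(9231) ≈ -11077.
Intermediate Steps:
(-22168/(-7133) + 21551/(-16086)) + (sqrt(-32*(-69) + 7023) - 11175) = (-22168*(-1/7133) + 21551*(-1/16086)) + (sqrt(2208 + 7023) - 11175) = (22168/7133 - 21551/16086) + (sqrt(9231) - 11175) = 28981595/16391634 + (-11175 + sqrt(9231)) = -183147528355/16391634 + sqrt(9231)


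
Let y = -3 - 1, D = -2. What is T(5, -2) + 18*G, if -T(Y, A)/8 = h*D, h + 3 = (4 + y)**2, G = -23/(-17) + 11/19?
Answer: -4272/323 ≈ -13.226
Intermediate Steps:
y = -4
G = 624/323 (G = -23*(-1/17) + 11*(1/19) = 23/17 + 11/19 = 624/323 ≈ 1.9319)
h = -3 (h = -3 + (4 - 4)**2 = -3 + 0**2 = -3 + 0 = -3)
T(Y, A) = -48 (T(Y, A) = -(-24)*(-2) = -8*6 = -48)
T(5, -2) + 18*G = -48 + 18*(624/323) = -48 + 11232/323 = -4272/323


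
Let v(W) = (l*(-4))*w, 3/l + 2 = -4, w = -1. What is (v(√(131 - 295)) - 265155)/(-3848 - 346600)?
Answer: 265157/350448 ≈ 0.75662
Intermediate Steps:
l = -½ (l = 3/(-2 - 4) = 3/(-6) = 3*(-⅙) = -½ ≈ -0.50000)
v(W) = -2 (v(W) = -½*(-4)*(-1) = 2*(-1) = -2)
(v(√(131 - 295)) - 265155)/(-3848 - 346600) = (-2 - 265155)/(-3848 - 346600) = -265157/(-350448) = -265157*(-1/350448) = 265157/350448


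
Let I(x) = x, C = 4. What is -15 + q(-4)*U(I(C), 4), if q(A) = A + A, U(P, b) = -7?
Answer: 41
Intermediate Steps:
q(A) = 2*A
-15 + q(-4)*U(I(C), 4) = -15 + (2*(-4))*(-7) = -15 - 8*(-7) = -15 + 56 = 41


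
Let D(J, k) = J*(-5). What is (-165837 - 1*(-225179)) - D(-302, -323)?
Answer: 57832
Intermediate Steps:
D(J, k) = -5*J
(-165837 - 1*(-225179)) - D(-302, -323) = (-165837 - 1*(-225179)) - (-5)*(-302) = (-165837 + 225179) - 1*1510 = 59342 - 1510 = 57832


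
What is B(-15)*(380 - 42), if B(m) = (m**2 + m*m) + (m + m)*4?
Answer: 111540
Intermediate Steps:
B(m) = 2*m**2 + 8*m (B(m) = (m**2 + m**2) + (2*m)*4 = 2*m**2 + 8*m)
B(-15)*(380 - 42) = (2*(-15)*(4 - 15))*(380 - 42) = (2*(-15)*(-11))*338 = 330*338 = 111540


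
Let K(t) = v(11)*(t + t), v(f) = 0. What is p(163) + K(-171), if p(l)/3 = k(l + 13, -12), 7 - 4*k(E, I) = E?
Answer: -507/4 ≈ -126.75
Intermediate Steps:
k(E, I) = 7/4 - E/4
p(l) = -9/2 - 3*l/4 (p(l) = 3*(7/4 - (l + 13)/4) = 3*(7/4 - (13 + l)/4) = 3*(7/4 + (-13/4 - l/4)) = 3*(-3/2 - l/4) = -9/2 - 3*l/4)
K(t) = 0 (K(t) = 0*(t + t) = 0*(2*t) = 0)
p(163) + K(-171) = (-9/2 - ¾*163) + 0 = (-9/2 - 489/4) + 0 = -507/4 + 0 = -507/4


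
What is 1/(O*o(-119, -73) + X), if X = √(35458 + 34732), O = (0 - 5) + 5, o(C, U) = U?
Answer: √70190/70190 ≈ 0.0037745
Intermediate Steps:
O = 0 (O = -5 + 5 = 0)
X = √70190 ≈ 264.93
1/(O*o(-119, -73) + X) = 1/(0*(-73) + √70190) = 1/(0 + √70190) = 1/(√70190) = √70190/70190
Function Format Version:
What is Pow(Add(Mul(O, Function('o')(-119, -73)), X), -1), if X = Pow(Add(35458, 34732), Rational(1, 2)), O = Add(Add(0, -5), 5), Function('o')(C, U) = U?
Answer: Mul(Rational(1, 70190), Pow(70190, Rational(1, 2))) ≈ 0.0037745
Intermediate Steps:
O = 0 (O = Add(-5, 5) = 0)
X = Pow(70190, Rational(1, 2)) ≈ 264.93
Pow(Add(Mul(O, Function('o')(-119, -73)), X), -1) = Pow(Add(Mul(0, -73), Pow(70190, Rational(1, 2))), -1) = Pow(Add(0, Pow(70190, Rational(1, 2))), -1) = Pow(Pow(70190, Rational(1, 2)), -1) = Mul(Rational(1, 70190), Pow(70190, Rational(1, 2)))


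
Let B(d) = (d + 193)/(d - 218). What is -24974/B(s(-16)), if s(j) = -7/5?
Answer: 13698239/479 ≈ 28598.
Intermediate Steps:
s(j) = -7/5 (s(j) = -7*⅕ = -7/5)
B(d) = (193 + d)/(-218 + d)
-24974/B(s(-16)) = -24974*(-218 - 7/5)/(193 - 7/5) = -24974/((958/5)/(-1097/5)) = -24974/((-5/1097*958/5)) = -24974/(-958/1097) = -24974*(-1097/958) = 13698239/479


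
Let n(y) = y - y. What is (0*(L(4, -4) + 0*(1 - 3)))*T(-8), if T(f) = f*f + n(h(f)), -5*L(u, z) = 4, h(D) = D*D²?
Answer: 0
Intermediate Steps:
h(D) = D³
L(u, z) = -⅘ (L(u, z) = -⅕*4 = -⅘)
n(y) = 0
T(f) = f² (T(f) = f*f + 0 = f² + 0 = f²)
(0*(L(4, -4) + 0*(1 - 3)))*T(-8) = (0*(-⅘ + 0*(1 - 3)))*(-8)² = (0*(-⅘ + 0*(-2)))*64 = (0*(-⅘ + 0))*64 = (0*(-⅘))*64 = 0*64 = 0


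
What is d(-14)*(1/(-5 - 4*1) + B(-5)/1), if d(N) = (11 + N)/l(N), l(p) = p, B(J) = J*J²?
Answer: -563/21 ≈ -26.810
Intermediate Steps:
B(J) = J³
d(N) = (11 + N)/N
d(-14)*(1/(-5 - 4*1) + B(-5)/1) = ((11 - 14)/(-14))*(1/(-5 - 4*1) + (-5)³/1) = (-1/14*(-3))*(1/(-9) - 125*1) = 3*(-⅑*1 - 125)/14 = 3*(-⅑ - 125)/14 = (3/14)*(-1126/9) = -563/21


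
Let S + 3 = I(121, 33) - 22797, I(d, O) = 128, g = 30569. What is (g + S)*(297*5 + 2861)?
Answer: 34320362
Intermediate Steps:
S = -22672 (S = -3 + (128 - 22797) = -3 - 22669 = -22672)
(g + S)*(297*5 + 2861) = (30569 - 22672)*(297*5 + 2861) = 7897*(1485 + 2861) = 7897*4346 = 34320362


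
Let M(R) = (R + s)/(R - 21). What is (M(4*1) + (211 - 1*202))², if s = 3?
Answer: 21316/289 ≈ 73.758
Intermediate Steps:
M(R) = (3 + R)/(-21 + R) (M(R) = (R + 3)/(R - 21) = (3 + R)/(-21 + R))
(M(4*1) + (211 - 1*202))² = ((3 + 4*1)/(-21 + 4*1) + (211 - 1*202))² = ((3 + 4)/(-21 + 4) + (211 - 202))² = (7/(-17) + 9)² = (-1/17*7 + 9)² = (-7/17 + 9)² = (146/17)² = 21316/289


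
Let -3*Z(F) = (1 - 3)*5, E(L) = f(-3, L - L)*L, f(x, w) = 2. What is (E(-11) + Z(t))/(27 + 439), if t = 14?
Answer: -28/699 ≈ -0.040057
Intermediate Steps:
E(L) = 2*L
Z(F) = 10/3 (Z(F) = -(1 - 3)*5/3 = -(-2)*5/3 = -1/3*(-10) = 10/3)
(E(-11) + Z(t))/(27 + 439) = (2*(-11) + 10/3)/(27 + 439) = (-22 + 10/3)/466 = -56/3*1/466 = -28/699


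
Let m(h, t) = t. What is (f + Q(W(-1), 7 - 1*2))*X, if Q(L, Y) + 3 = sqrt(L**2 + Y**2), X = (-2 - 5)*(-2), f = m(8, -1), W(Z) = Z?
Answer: -56 + 14*sqrt(26) ≈ 15.386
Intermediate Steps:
f = -1
X = 14 (X = -7*(-2) = 14)
Q(L, Y) = -3 + sqrt(L**2 + Y**2)
(f + Q(W(-1), 7 - 1*2))*X = (-1 + (-3 + sqrt((-1)**2 + (7 - 1*2)**2)))*14 = (-1 + (-3 + sqrt(1 + (7 - 2)**2)))*14 = (-1 + (-3 + sqrt(1 + 5**2)))*14 = (-1 + (-3 + sqrt(1 + 25)))*14 = (-1 + (-3 + sqrt(26)))*14 = (-4 + sqrt(26))*14 = -56 + 14*sqrt(26)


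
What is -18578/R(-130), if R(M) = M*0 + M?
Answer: 9289/65 ≈ 142.91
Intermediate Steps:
R(M) = M (R(M) = 0 + M = M)
-18578/R(-130) = -18578/(-130) = -18578*(-1/130) = 9289/65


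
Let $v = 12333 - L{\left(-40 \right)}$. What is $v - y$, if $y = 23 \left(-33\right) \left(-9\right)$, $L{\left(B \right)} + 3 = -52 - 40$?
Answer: $5597$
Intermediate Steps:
$L{\left(B \right)} = -95$ ($L{\left(B \right)} = -3 - 92 = -95$)
$y = 6831$ ($y = \left(-759\right) \left(-9\right) = 6831$)
$v = 12428$ ($v = 12333 - -95 = 12333 + 95 = 12428$)
$v - y = 12428 - 6831 = 5597$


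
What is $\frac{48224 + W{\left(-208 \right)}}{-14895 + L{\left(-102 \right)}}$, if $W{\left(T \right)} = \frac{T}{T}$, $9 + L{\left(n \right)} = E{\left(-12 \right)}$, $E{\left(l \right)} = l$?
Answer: $- \frac{16075}{4972} \approx -3.2331$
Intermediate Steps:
$L{\left(n \right)} = -21$ ($L{\left(n \right)} = -9 - 12 = -21$)
$W{\left(T \right)} = 1$
$\frac{48224 + W{\left(-208 \right)}}{-14895 + L{\left(-102 \right)}} = \frac{48224 + 1}{-14895 - 21} = \frac{48225}{-14916} = 48225 \left(- \frac{1}{14916}\right) = - \frac{16075}{4972}$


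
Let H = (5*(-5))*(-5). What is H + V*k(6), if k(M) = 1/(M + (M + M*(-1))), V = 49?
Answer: 799/6 ≈ 133.17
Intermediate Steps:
H = 125 (H = -25*(-5) = 125)
k(M) = 1/M (k(M) = 1/(M + (M - M)) = 1/(M + 0) = 1/M)
H + V*k(6) = 125 + 49/6 = 799/6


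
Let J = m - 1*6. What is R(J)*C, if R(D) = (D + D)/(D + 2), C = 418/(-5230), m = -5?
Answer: -4598/23535 ≈ -0.19537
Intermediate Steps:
C = -209/2615 (C = 418*(-1/5230) = -209/2615 ≈ -0.079924)
J = -11 (J = -5 - 1*6 = -5 - 6 = -11)
R(D) = 2*D/(2 + D) (R(D) = (2*D)/(2 + D) = 2*D/(2 + D))
R(J)*C = (2*(-11)/(2 - 11))*(-209/2615) = (2*(-11)/(-9))*(-209/2615) = (2*(-11)*(-1/9))*(-209/2615) = (22/9)*(-209/2615) = -4598/23535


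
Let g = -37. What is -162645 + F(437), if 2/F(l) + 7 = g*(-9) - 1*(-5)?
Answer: -53835493/331 ≈ -1.6265e+5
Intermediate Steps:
F(l) = 2/331 (F(l) = 2/(-7 + (-37*(-9) - 1*(-5))) = 2/(-7 + (333 + 5)) = 2/(-7 + 338) = 2/331)
-162645 + F(437) = -162645 + 2/331 = -53835493/331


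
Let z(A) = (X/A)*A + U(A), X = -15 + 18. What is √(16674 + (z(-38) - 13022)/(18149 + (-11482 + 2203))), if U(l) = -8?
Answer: 11*√10840851910/8870 ≈ 129.12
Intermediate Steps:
X = 3
z(A) = -5 (z(A) = (3/A)*A - 8 = 3 - 8 = -5)
√(16674 + (z(-38) - 13022)/(18149 + (-11482 + 2203))) = √(16674 + (-5 - 13022)/(18149 + (-11482 + 2203))) = √(16674 - 13027/(18149 - 9279)) = √(16674 - 13027/8870) = √(147885353/8870) = 11*√10840851910/8870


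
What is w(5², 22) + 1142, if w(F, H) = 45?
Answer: 1187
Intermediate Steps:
w(5², 22) + 1142 = 45 + 1142 = 1187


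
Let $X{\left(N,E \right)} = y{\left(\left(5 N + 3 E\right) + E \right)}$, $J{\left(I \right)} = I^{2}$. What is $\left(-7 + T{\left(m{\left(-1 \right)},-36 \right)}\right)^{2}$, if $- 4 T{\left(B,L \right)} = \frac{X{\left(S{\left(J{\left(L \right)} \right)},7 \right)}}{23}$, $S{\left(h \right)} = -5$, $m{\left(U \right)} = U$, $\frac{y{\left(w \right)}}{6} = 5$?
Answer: $\frac{113569}{2116} \approx 53.672$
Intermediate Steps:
$y{\left(w \right)} = 30$ ($y{\left(w \right)} = 6 \cdot 5 = 30$)
$X{\left(N,E \right)} = 30$
$T{\left(B,L \right)} = - \frac{15}{46}$ ($T{\left(B,L \right)} = - \frac{30 \cdot \frac{1}{23}}{4} = \left(- \frac{1}{4}\right) \frac{30}{23} = - \frac{15}{46}$)
$\left(-7 + T{\left(m{\left(-1 \right)},-36 \right)}\right)^{2} = \left(-7 - \frac{15}{46}\right)^{2} = \left(- \frac{337}{46}\right)^{2} = \frac{113569}{2116}$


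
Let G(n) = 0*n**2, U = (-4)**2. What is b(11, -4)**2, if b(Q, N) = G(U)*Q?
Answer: 0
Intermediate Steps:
U = 16
G(n) = 0
b(Q, N) = 0 (b(Q, N) = 0*Q = 0)
b(11, -4)**2 = 0**2 = 0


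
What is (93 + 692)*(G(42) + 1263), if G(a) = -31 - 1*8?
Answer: 960840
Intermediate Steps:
G(a) = -39 (G(a) = -31 - 8 = -39)
(93 + 692)*(G(42) + 1263) = (93 + 692)*(-39 + 1263) = 785*1224 = 960840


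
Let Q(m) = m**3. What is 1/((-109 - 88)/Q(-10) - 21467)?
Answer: -1000/21466803 ≈ -4.6584e-5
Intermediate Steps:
1/((-109 - 88)/Q(-10) - 21467) = 1/((-109 - 88)/((-10)**3) - 21467) = 1/(-197/(-1000) - 21467) = 1/(-1/1000*(-197) - 21467) = 1/(197/1000 - 21467) = 1/(-21466803/1000) = -1000/21466803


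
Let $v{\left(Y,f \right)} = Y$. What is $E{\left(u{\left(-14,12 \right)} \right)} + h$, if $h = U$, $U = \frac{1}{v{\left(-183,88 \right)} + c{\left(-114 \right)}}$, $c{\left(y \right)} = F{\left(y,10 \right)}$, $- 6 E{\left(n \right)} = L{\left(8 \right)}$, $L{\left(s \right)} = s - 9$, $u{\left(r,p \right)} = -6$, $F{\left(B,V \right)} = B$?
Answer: $\frac{97}{594} \approx 0.1633$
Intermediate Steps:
$L{\left(s \right)} = -9 + s$
$E{\left(n \right)} = \frac{1}{6}$ ($E{\left(n \right)} = - \frac{-9 + 8}{6} = \left(- \frac{1}{6}\right) \left(-1\right) = \frac{1}{6}$)
$c{\left(y \right)} = y$
$U = - \frac{1}{297}$ ($U = \frac{1}{-183 - 114} = \frac{1}{-297} = - \frac{1}{297} \approx -0.003367$)
$h = - \frac{1}{297} \approx -0.003367$
$E{\left(u{\left(-14,12 \right)} \right)} + h = \frac{1}{6} - \frac{1}{297} = \frac{97}{594}$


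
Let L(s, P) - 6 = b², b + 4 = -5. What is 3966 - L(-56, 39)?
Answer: 3879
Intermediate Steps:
b = -9 (b = -4 - 5 = -9)
L(s, P) = 87 (L(s, P) = 6 + (-9)² = 6 + 81 = 87)
3966 - L(-56, 39) = 3966 - 1*87 = 3966 - 87 = 3879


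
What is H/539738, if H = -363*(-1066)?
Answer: 193479/269869 ≈ 0.71694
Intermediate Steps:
H = 386958
H/539738 = 386958/539738 = 386958*(1/539738) = 193479/269869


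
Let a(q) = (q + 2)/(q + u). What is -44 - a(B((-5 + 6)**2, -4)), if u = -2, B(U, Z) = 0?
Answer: -43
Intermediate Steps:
a(q) = (2 + q)/(-2 + q) (a(q) = (q + 2)/(q - 2) = (2 + q)/(-2 + q))
-44 - a(B((-5 + 6)**2, -4)) = -44 - (2 + 0)/(-2 + 0) = -44 - 2/(-2) = -44 - (-1)*2/2 = -44 - 1*(-1) = -44 + 1 = -43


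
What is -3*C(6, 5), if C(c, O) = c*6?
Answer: -108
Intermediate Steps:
C(c, O) = 6*c
-3*C(6, 5) = -18*6 = -3*36 = -108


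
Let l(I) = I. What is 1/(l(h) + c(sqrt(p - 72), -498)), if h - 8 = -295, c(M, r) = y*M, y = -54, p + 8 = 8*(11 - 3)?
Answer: -287/129025 + 216*I/129025 ≈ -0.0022244 + 0.0016741*I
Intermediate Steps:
p = 56 (p = -8 + 8*(11 - 3) = -8 + 8*8 = -8 + 64 = 56)
c(M, r) = -54*M
h = -287 (h = 8 - 295 = -287)
1/(l(h) + c(sqrt(p - 72), -498)) = 1/(-287 - 54*sqrt(56 - 72)) = 1/(-287 - 216*I) = (-287 + 216*I)/129025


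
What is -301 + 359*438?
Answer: 156941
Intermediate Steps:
-301 + 359*438 = -301 + 157242 = 156941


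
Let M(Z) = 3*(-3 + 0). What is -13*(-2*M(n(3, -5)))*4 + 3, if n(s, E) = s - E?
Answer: -933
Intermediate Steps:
M(Z) = -9 (M(Z) = 3*(-3) = -9)
-13*(-2*M(n(3, -5)))*4 + 3 = -13*(-2*(-9))*4 + 3 = -234*4 + 3 = -13*72 + 3 = -936 + 3 = -933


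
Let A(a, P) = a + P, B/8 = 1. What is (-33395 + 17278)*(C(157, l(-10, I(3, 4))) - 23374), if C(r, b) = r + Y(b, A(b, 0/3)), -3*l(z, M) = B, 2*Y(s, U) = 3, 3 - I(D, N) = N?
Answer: 748328427/2 ≈ 3.7416e+8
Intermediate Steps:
B = 8 (B = 8*1 = 8)
I(D, N) = 3 - N
A(a, P) = P + a
Y(s, U) = 3/2 (Y(s, U) = (½)*3 = 3/2)
l(z, M) = -8/3 (l(z, M) = -⅓*8 = -8/3)
C(r, b) = 3/2 + r (C(r, b) = r + 3/2 = 3/2 + r)
(-33395 + 17278)*(C(157, l(-10, I(3, 4))) - 23374) = (-33395 + 17278)*((3/2 + 157) - 23374) = -16117*(317/2 - 23374) = -16117*(-46431/2) = 748328427/2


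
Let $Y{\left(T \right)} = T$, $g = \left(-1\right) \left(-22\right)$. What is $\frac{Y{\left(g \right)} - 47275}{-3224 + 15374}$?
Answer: $- \frac{15751}{4050} \approx -3.8891$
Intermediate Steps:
$g = 22$
$\frac{Y{\left(g \right)} - 47275}{-3224 + 15374} = \frac{22 - 47275}{-3224 + 15374} = - \frac{47253}{12150} = \left(-47253\right) \frac{1}{12150} = - \frac{15751}{4050}$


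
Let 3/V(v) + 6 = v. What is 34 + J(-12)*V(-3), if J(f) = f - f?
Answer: 34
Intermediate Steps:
J(f) = 0
V(v) = 3/(-6 + v)
34 + J(-12)*V(-3) = 34 + 0*(3/(-6 - 3)) = 34 + 0*(3/(-9)) = 34 + 0*(3*(-⅑)) = 34 + 0*(-⅓) = 34 + 0 = 34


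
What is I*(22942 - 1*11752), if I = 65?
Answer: 727350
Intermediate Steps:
I*(22942 - 1*11752) = 65*(22942 - 1*11752) = 65*(22942 - 11752) = 65*11190 = 727350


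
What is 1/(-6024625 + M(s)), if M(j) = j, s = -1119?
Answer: -1/6025744 ≈ -1.6595e-7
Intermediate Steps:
1/(-6024625 + M(s)) = 1/(-6024625 - 1119) = 1/(-6025744) = -1/6025744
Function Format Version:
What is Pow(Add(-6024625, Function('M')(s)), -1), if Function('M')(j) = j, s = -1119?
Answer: Rational(-1, 6025744) ≈ -1.6595e-7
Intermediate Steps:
Pow(Add(-6024625, Function('M')(s)), -1) = Pow(Add(-6024625, -1119), -1) = Pow(-6025744, -1) = Rational(-1, 6025744)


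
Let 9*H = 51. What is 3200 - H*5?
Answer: 9515/3 ≈ 3171.7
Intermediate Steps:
H = 17/3 (H = (⅑)*51 = 17/3 ≈ 5.6667)
3200 - H*5 = 3200 - 17*5/3 = 3200 - 1*85/3 = 3200 - 85/3 = 9515/3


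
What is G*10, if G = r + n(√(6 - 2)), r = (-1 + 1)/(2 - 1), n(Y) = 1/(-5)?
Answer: -2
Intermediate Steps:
n(Y) = -⅕
r = 0 (r = 0/1 = 0*1 = 0)
G = -⅕ (G = 0 - ⅕ = -⅕ ≈ -0.20000)
G*10 = -⅕*10 = -2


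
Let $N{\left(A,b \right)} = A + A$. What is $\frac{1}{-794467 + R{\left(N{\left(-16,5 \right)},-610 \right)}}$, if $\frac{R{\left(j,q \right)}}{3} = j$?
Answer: $- \frac{1}{794563} \approx -1.2586 \cdot 10^{-6}$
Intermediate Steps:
$N{\left(A,b \right)} = 2 A$
$R{\left(j,q \right)} = 3 j$
$\frac{1}{-794467 + R{\left(N{\left(-16,5 \right)},-610 \right)}} = \frac{1}{-794467 + 3 \cdot 2 \left(-16\right)} = \frac{1}{-794467 + 3 \left(-32\right)} = \frac{1}{-794467 - 96} = \frac{1}{-794563} = - \frac{1}{794563}$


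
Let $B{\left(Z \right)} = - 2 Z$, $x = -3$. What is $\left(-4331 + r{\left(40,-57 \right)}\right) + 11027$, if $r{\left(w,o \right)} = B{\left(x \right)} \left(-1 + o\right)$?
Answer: $6348$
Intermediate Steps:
$r{\left(w,o \right)} = -6 + 6 o$ ($r{\left(w,o \right)} = \left(-2\right) \left(-3\right) \left(-1 + o\right) = 6 \left(-1 + o\right) = -6 + 6 o$)
$\left(-4331 + r{\left(40,-57 \right)}\right) + 11027 = \left(-4331 + \left(-6 + 6 \left(-57\right)\right)\right) + 11027 = \left(-4331 - 348\right) + 11027 = -4679 + 11027 = 6348$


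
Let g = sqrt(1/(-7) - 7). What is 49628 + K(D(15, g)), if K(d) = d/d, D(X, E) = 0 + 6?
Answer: 49629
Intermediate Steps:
g = 5*I*sqrt(14)/7 (g = sqrt(-1/7 - 7) = sqrt(-50/7) = 5*I*sqrt(14)/7 ≈ 2.6726*I)
D(X, E) = 6
K(d) = 1
49628 + K(D(15, g)) = 49628 + 1 = 49629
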